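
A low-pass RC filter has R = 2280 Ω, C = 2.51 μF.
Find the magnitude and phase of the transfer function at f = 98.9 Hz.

Step 1 — Angular frequency: ω = 2π·98.9 = 621.4 rad/s.
Step 2 — Transfer function: H(jω) = 1/(1 + jωRC).
Step 3 — Denominator: 1 + jωRC = 1 + j·621.4·2280·2.51e-06 = 1 + j3.556.
Step 4 — H = 0.07328 - j0.2606.
Step 5 — Magnitude: |H| = 0.2707 (-11.4 dB); phase: φ = -74.3°.

|H| = 0.2707 (-11.4 dB), φ = -74.3°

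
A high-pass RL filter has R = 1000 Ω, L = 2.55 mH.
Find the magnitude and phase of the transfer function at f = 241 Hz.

Step 1 — Angular frequency: ω = 2π·241 = 1514 rad/s.
Step 2 — Transfer function: H(jω) = jωL/(R + jωL).
Step 3 — Numerator jωL = j·3.861; denominator R + jωL = 1000 + j3.861.
Step 4 — H = 1.491e-05 + j0.003861.
Step 5 — Magnitude: |H| = 0.003861 (-48.3 dB); phase: φ = 89.8°.

|H| = 0.003861 (-48.3 dB), φ = 89.8°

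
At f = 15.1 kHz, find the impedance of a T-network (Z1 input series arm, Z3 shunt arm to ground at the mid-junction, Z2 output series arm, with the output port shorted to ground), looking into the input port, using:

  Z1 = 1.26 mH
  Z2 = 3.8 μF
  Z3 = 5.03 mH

Step 1 — Angular frequency: ω = 2π·f = 2π·1.51e+04 = 9.488e+04 rad/s.
Step 2 — Component impedances:
  Z1: Z = jωL = j·9.488e+04·0.00126 = 0 + j119.5 Ω
  Z2: Z = 1/(jωC) = -j/(ω·C) = 0 - j2.774 Ω
  Z3: Z = jωL = j·9.488e+04·0.00503 = 0 + j477.2 Ω
Step 3 — With the output port shorted to ground, the output series arm Z2 runs from the junction to ground; the shunt arm Z3 also runs from the junction to ground. They appear in parallel: Z3 || Z2 = 0 - j2.79 Ω.
Step 4 — Series with input arm Z1: Z_in = Z1 + (Z3 || Z2) = 0 + j116.8 Ω = 116.8∠90.0° Ω.

Z = 0 + j116.8 Ω = 116.8∠90.0° Ω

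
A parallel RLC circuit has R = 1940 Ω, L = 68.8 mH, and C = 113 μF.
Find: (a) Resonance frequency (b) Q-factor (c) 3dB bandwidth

Step 1 — Resonance: ω₀ = 1/√(LC) = 1/√(0.0688·0.000113) = 358.6 rad/s.
Step 2 — f₀ = ω₀/(2π) = 57.08 Hz.
Step 3 — Parallel Q: Q = R/(ω₀L) = 1940/(358.6·0.0688) = 78.62.
Step 4 — Bandwidth: Δω = ω₀/Q = 4.562 rad/s; BW = Δω/(2π) = 0.726 Hz.

(a) f₀ = 57.08 Hz  (b) Q = 78.62  (c) BW = 0.726 Hz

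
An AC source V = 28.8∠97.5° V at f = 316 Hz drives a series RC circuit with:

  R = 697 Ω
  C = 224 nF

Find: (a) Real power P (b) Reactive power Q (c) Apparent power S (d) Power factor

Step 1 — Angular frequency: ω = 2π·f = 2π·316 = 1985 rad/s.
Step 2 — Component impedances:
  R: Z = R = 697 Ω
  C: Z = 1/(jωC) = -j/(ω·C) = 0 - j2248 Ω
Step 3 — Series combination: Z_total = R + C = 697 - j2248 Ω = 2354∠-72.8° Ω.
Step 4 — Source phasor: V = 28.8∠97.5° V = -3.759 + j28.55 V.
Step 5 — Current: I = V / Z = -0.01206 + j0.002066 A = 0.01223∠170.3° A.
Step 6 — Complex power: S = V·I* = 0.1043 - j0.3366 VA.
Step 7 — Real power: P = Re(S) = 0.1043 W.
Step 8 — Reactive power: Q = Im(S) = -0.3366 VAR.
Step 9 — Apparent power: |S| = 0.3524 VA.
Step 10 — Power factor: PF = P/|S| = 0.2961 (leading).

(a) P = 0.1043 W  (b) Q = -0.3366 VAR  (c) S = 0.3524 VA  (d) PF = 0.2961 (leading)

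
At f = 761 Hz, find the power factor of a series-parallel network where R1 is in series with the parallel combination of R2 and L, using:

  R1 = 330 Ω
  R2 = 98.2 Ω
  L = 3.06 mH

Step 1 — Angular frequency: ω = 2π·f = 2π·761 = 4782 rad/s.
Step 2 — Component impedances:
  R1: Z = R = 330 Ω
  R2: Z = R = 98.2 Ω
  L: Z = jωL = j·4782·0.00306 = 0 + j14.63 Ω
Step 3 — Parallel branch: R2 || L = 1/(1/R2 + 1/L) = 2.133 + j14.31 Ω.
Step 4 — Series with R1: Z_total = R1 + (R2 || L) = 332.1 + j14.31 Ω = 332.4∠2.5° Ω.
Step 5 — Power factor: PF = cos(φ) = Re(Z)/|Z| = 332.1/332.4 = 0.9991.
Step 6 — Type: Im(Z) = 14.31 ⇒ lagging (phase φ = 2.5°).

PF = 0.9991 (lagging, φ = 2.5°)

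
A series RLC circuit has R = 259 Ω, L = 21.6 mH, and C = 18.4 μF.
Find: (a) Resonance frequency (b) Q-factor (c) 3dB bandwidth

Step 1 — Resonance condition Im(Z)=0 gives ω₀ = 1/√(LC).
Step 2 — ω₀ = 1/√(0.0216·1.84e-05) = 1586 rad/s.
Step 3 — f₀ = ω₀/(2π) = 252.5 Hz.
Step 4 — Series Q: Q = ω₀L/R = 1586·0.0216/259 = 0.1323.
Step 5 — 3dB bandwidth: Δω = ω₀/Q = 1.199e+04 rad/s; BW = Δω/(2π) = 1908 Hz.

(a) f₀ = 252.5 Hz  (b) Q = 0.1323  (c) BW = 1908 Hz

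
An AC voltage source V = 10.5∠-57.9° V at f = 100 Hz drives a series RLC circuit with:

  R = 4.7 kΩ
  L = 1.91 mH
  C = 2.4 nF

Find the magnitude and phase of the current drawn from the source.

Step 1 — Angular frequency: ω = 2π·f = 2π·100 = 628.3 rad/s.
Step 2 — Component impedances:
  R: Z = R = 4700 Ω
  L: Z = jωL = j·628.3·0.00191 = 0 + j1.2 Ω
  C: Z = 1/(jωC) = -j/(ω·C) = 0 - j6.631e+05 Ω
Step 3 — Series combination: Z_total = R + L + C = 4700 - j6.631e+05 Ω = 6.632e+05∠-89.6° Ω.
Step 4 — Source phasor: V = 10.5∠-57.9° V = 5.58 - j8.895 V.
Step 5 — Ohm's law: I = V / Z_total = (5.58 - j8.895) / (4700 - j6.631e+05) = 1.347e-05 + j8.319e-06 A.
Step 6 — Convert to polar: |I| = 1.583e-05 A, ∠I = 31.7°.

I = 1.583e-05∠31.7° A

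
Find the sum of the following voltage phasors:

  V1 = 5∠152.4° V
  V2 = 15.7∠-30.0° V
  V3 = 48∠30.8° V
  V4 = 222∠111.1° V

Step 1 — Convert each phasor to rectangular form:
  V1 = 5·(cos(152.4°) + j·sin(152.4°)) = -4.431 + j2.316 V
  V2 = 15.7·(cos(-30.0°) + j·sin(-30.0°)) = 13.6 - j7.85 V
  V3 = 48·(cos(30.8°) + j·sin(30.8°)) = 41.23 + j24.58 V
  V4 = 222·(cos(111.1°) + j·sin(111.1°)) = -79.92 + j207.1 V
Step 2 — Sum components: V_total = -29.52 + j226.2 V.
Step 3 — Convert to polar: |V_total| = 228.1 V, ∠V_total = 97.4°.

V_total = 228.1∠97.4° V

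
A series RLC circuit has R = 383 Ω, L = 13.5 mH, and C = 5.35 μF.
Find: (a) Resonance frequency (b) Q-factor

Step 1 — Resonance condition Im(Z)=0 gives ω₀ = 1/√(LC).
Step 2 — ω₀ = 1/√(0.0135·5.35e-06) = 3721 rad/s.
Step 3 — f₀ = ω₀/(2π) = 592.2 Hz.
Step 4 — Series Q: Q = ω₀L/R = 3721·0.0135/383 = 0.1312.

(a) f₀ = 592.2 Hz  (b) Q = 0.1312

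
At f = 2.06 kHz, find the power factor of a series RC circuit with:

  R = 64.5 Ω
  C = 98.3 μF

Step 1 — Angular frequency: ω = 2π·f = 2π·2060 = 1.294e+04 rad/s.
Step 2 — Component impedances:
  R: Z = R = 64.5 Ω
  C: Z = 1/(jωC) = -j/(ω·C) = 0 - j0.786 Ω
Step 3 — Series combination: Z_total = R + C = 64.5 - j0.786 Ω = 64.5∠-0.7° Ω.
Step 4 — Power factor: PF = cos(φ) = Re(Z)/|Z| = 64.5/64.505 = 0.9999.
Step 5 — Type: Im(Z) = -0.786 ⇒ leading (phase φ = -0.7°).

PF = 0.9999 (leading, φ = -0.7°)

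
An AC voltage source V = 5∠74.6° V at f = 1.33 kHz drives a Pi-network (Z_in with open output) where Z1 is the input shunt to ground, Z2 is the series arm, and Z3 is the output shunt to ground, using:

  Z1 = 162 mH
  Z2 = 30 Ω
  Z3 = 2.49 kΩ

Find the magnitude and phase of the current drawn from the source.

Step 1 — Angular frequency: ω = 2π·f = 2π·1330 = 8357 rad/s.
Step 2 — Component impedances:
  Z1: Z = jωL = j·8357·0.162 = 0 + j1354 Ω
  Z2: Z = R = 30 Ω
  Z3: Z = R = 2490 Ω
Step 3 — With open output, the series arm Z2 and the output shunt Z3 appear in series to ground: Z2 + Z3 = 2520 Ω.
Step 4 — Parallel with input shunt Z1: Z_in = Z1 || (Z2 + Z3) = 564.4 + j1051 Ω = 1193∠61.8° Ω.
Step 5 — Source phasor: V = 5∠74.6° V = 1.328 + j4.82 V.
Step 6 — Ohm's law: I = V / Z_total = (1.328 + j4.82) / (564.4 + j1051) = 0.004088 + j0.0009321 A.
Step 7 — Convert to polar: |I| = 0.004193 A, ∠I = 12.8°.

I = 0.004193∠12.8° A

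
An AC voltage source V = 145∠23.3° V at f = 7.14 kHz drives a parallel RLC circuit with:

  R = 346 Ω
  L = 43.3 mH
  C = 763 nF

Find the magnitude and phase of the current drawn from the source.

Step 1 — Angular frequency: ω = 2π·f = 2π·7140 = 4.486e+04 rad/s.
Step 2 — Component impedances:
  R: Z = R = 346 Ω
  L: Z = jωL = j·4.486e+04·0.0433 = 0 + j1943 Ω
  C: Z = 1/(jωC) = -j/(ω·C) = 0 - j29.21 Ω
Step 3 — Parallel combination: 1/Z_total = 1/R + 1/L + 1/C; Z_total = 2.524 - j29.44 Ω = 29.55∠-85.1° Ω.
Step 4 — Source phasor: V = 145∠23.3° V = 133.2 + j57.35 V.
Step 5 — Ohm's law: I = V / Z_total = (133.2 + j57.35) / (2.524 - j29.44) = -1.549 + j4.656 A.
Step 6 — Convert to polar: |I| = 4.907 A, ∠I = 108.4°.

I = 4.907∠108.4° A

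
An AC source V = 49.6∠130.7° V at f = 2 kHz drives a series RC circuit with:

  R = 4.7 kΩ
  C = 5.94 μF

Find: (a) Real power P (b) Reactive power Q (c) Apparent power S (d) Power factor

Step 1 — Angular frequency: ω = 2π·f = 2π·2000 = 1.257e+04 rad/s.
Step 2 — Component impedances:
  R: Z = R = 4700 Ω
  C: Z = 1/(jωC) = -j/(ω·C) = 0 - j13.4 Ω
Step 3 — Series combination: Z_total = R + C = 4700 - j13.4 Ω = 4700∠-0.2° Ω.
Step 4 — Source phasor: V = 49.6∠130.7° V = -32.34 + j37.6 V.
Step 5 — Current: I = V / Z = -0.006904 + j0.007981 A = 0.01055∠130.9° A.
Step 6 — Complex power: S = V·I* = 0.5234 - j0.001492 VA.
Step 7 — Real power: P = Re(S) = 0.5234 W.
Step 8 — Reactive power: Q = Im(S) = -0.001492 VAR.
Step 9 — Apparent power: |S| = 0.5234 VA.
Step 10 — Power factor: PF = P/|S| = 1 (leading).

(a) P = 0.5234 W  (b) Q = -0.001492 VAR  (c) S = 0.5234 VA  (d) PF = 1 (leading)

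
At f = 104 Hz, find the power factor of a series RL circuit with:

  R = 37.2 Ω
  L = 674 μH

Step 1 — Angular frequency: ω = 2π·f = 2π·104 = 653.5 rad/s.
Step 2 — Component impedances:
  R: Z = R = 37.2 Ω
  L: Z = jωL = j·653.5·0.000674 = 0 + j0.4404 Ω
Step 3 — Series combination: Z_total = R + L = 37.2 + j0.4404 Ω = 37.2∠0.7° Ω.
Step 4 — Power factor: PF = cos(φ) = Re(Z)/|Z| = 37.2/37.203 = 0.9999.
Step 5 — Type: Im(Z) = 0.4404 ⇒ lagging (phase φ = 0.7°).

PF = 0.9999 (lagging, φ = 0.7°)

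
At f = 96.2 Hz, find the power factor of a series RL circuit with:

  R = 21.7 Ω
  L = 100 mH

Step 1 — Angular frequency: ω = 2π·f = 2π·96.2 = 604.4 rad/s.
Step 2 — Component impedances:
  R: Z = R = 21.7 Ω
  L: Z = jωL = j·604.4·0.1 = 0 + j60.44 Ω
Step 3 — Series combination: Z_total = R + L = 21.7 + j60.44 Ω = 64.22∠70.3° Ω.
Step 4 — Power factor: PF = cos(φ) = Re(Z)/|Z| = 21.7/64.22 = 0.3379.
Step 5 — Type: Im(Z) = 60.44 ⇒ lagging (phase φ = 70.3°).

PF = 0.3379 (lagging, φ = 70.3°)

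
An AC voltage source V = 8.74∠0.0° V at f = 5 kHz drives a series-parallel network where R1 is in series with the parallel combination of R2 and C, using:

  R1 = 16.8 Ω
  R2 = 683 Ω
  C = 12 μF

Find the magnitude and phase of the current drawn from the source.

Step 1 — Angular frequency: ω = 2π·f = 2π·5000 = 3.142e+04 rad/s.
Step 2 — Component impedances:
  R1: Z = R = 16.8 Ω
  R2: Z = R = 683 Ω
  C: Z = 1/(jωC) = -j/(ω·C) = 0 - j2.653 Ω
Step 3 — Parallel branch: R2 || C = 1/(1/R2 + 1/C) = 0.0103 - j2.653 Ω.
Step 4 — Series with R1: Z_total = R1 + (R2 || C) = 16.81 - j2.653 Ω = 17.02∠-9.0° Ω.
Step 5 — Source phasor: V = 8.74∠0.0° V = 8.74 V.
Step 6 — Ohm's law: I = V / Z_total = (8.74) / (16.81 - j2.653) = 0.5073 + j0.08005 A.
Step 7 — Convert to polar: |I| = 0.5136 A, ∠I = 9.0°.

I = 0.5136∠9.0° A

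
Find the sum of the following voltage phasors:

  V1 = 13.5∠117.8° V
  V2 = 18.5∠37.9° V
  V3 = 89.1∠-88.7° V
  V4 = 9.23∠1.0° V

Step 1 — Convert each phasor to rectangular form:
  V1 = 13.5·(cos(117.8°) + j·sin(117.8°)) = -6.296 + j11.94 V
  V2 = 18.5·(cos(37.9°) + j·sin(37.9°)) = 14.6 + j11.36 V
  V3 = 89.1·(cos(-88.7°) + j·sin(-88.7°)) = 2.021 - j89.08 V
  V4 = 9.23·(cos(1.0°) + j·sin(1.0°)) = 9.229 + j0.1611 V
Step 2 — Sum components: V_total = 19.55 - j65.61 V.
Step 3 — Convert to polar: |V_total| = 68.46 V, ∠V_total = -73.4°.

V_total = 68.46∠-73.4° V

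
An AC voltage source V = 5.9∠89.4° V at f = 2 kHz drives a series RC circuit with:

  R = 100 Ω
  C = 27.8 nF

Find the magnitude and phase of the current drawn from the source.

Step 1 — Angular frequency: ω = 2π·f = 2π·2000 = 1.257e+04 rad/s.
Step 2 — Component impedances:
  R: Z = R = 100 Ω
  C: Z = 1/(jωC) = -j/(ω·C) = 0 - j2862 Ω
Step 3 — Series combination: Z_total = R + C = 100 - j2862 Ω = 2864∠-88.0° Ω.
Step 4 — Source phasor: V = 5.9∠89.4° V = 0.06178 + j5.9 V.
Step 5 — Ohm's law: I = V / Z_total = (0.06178 + j5.9) / (100 - j2862) = -0.002058 + j9.347e-05 A.
Step 6 — Convert to polar: |I| = 0.00206 A, ∠I = 177.4°.

I = 0.00206∠177.4° A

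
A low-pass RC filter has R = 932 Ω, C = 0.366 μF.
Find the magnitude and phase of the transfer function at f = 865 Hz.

Step 1 — Angular frequency: ω = 2π·865 = 5435 rad/s.
Step 2 — Transfer function: H(jω) = 1/(1 + jωRC).
Step 3 — Denominator: 1 + jωRC = 1 + j·5435·932·3.66e-07 = 1 + j1.854.
Step 4 — H = 0.2254 - j0.4178.
Step 5 — Magnitude: |H| = 0.4747 (-6.5 dB); phase: φ = -61.7°.

|H| = 0.4747 (-6.5 dB), φ = -61.7°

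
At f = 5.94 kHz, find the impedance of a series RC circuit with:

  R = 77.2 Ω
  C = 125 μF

Step 1 — Angular frequency: ω = 2π·f = 2π·5940 = 3.732e+04 rad/s.
Step 2 — Component impedances:
  R: Z = R = 77.2 Ω
  C: Z = 1/(jωC) = -j/(ω·C) = 0 - j0.2144 Ω
Step 3 — Series combination: Z_total = R + C = 77.2 - j0.2144 Ω = 77.2∠-0.2° Ω.

Z = 77.2 - j0.2144 Ω = 77.2∠-0.2° Ω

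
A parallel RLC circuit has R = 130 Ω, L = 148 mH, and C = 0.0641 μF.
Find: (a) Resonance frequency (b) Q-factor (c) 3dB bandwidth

Step 1 — Resonance: ω₀ = 1/√(LC) = 1/√(0.148·6.41e-08) = 1.027e+04 rad/s.
Step 2 — f₀ = ω₀/(2π) = 1634 Hz.
Step 3 — Parallel Q: Q = R/(ω₀L) = 130/(1.027e+04·0.148) = 0.08555.
Step 4 — Bandwidth: Δω = ω₀/Q = 1.2e+05 rad/s; BW = Δω/(2π) = 1.91e+04 Hz.

(a) f₀ = 1634 Hz  (b) Q = 0.08555  (c) BW = 1.91e+04 Hz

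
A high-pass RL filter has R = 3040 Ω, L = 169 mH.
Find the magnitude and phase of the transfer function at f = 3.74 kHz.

Step 1 — Angular frequency: ω = 2π·3740 = 2.35e+04 rad/s.
Step 2 — Transfer function: H(jω) = jωL/(R + jωL).
Step 3 — Numerator jωL = j·3971; denominator R + jωL = 3040 + j3971.
Step 4 — H = 0.6305 + j0.4827.
Step 5 — Magnitude: |H| = 0.7941 (-2.0 dB); phase: φ = 37.4°.

|H| = 0.7941 (-2.0 dB), φ = 37.4°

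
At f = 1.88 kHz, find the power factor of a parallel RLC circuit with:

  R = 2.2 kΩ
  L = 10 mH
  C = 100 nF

Step 1 — Angular frequency: ω = 2π·f = 2π·1880 = 1.181e+04 rad/s.
Step 2 — Component impedances:
  R: Z = R = 2200 Ω
  L: Z = jωL = j·1.181e+04·0.01 = 0 + j118.1 Ω
  C: Z = 1/(jωC) = -j/(ω·C) = 0 - j846.6 Ω
Step 3 — Parallel combination: 1/Z_total = 1/R + 1/L + 1/C; Z_total = 8.533 + j136.7 Ω = 137∠86.4° Ω.
Step 4 — Power factor: PF = cos(φ) = Re(Z)/|Z| = 8.533/137 = 0.06228.
Step 5 — Type: Im(Z) = 136.7 ⇒ lagging (phase φ = 86.4°).

PF = 0.06228 (lagging, φ = 86.4°)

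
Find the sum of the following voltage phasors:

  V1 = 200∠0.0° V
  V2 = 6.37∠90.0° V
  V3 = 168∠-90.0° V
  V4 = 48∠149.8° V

Step 1 — Convert each phasor to rectangular form:
  V1 = 200·(cos(0.0°) + j·sin(0.0°)) = 200 V
  V2 = 6.37·(cos(90.0°) + j·sin(90.0°)) = 0 + j6.37 V
  V3 = 168·(cos(-90.0°) + j·sin(-90.0°)) = 0 - j168 V
  V4 = 48·(cos(149.8°) + j·sin(149.8°)) = -41.49 + j24.14 V
Step 2 — Sum components: V_total = 158.5 - j137.5 V.
Step 3 — Convert to polar: |V_total| = 209.8 V, ∠V_total = -40.9°.

V_total = 209.8∠-40.9° V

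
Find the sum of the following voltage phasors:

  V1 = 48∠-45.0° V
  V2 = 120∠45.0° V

Step 1 — Convert each phasor to rectangular form:
  V1 = 48·(cos(-45.0°) + j·sin(-45.0°)) = 33.94 - j33.94 V
  V2 = 120·(cos(45.0°) + j·sin(45.0°)) = 84.85 + j84.85 V
Step 2 — Sum components: V_total = 118.8 + j50.91 V.
Step 3 — Convert to polar: |V_total| = 129.2 V, ∠V_total = 23.2°.

V_total = 129.2∠23.2° V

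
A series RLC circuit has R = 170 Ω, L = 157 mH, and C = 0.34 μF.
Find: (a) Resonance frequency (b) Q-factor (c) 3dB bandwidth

Step 1 — Resonance condition Im(Z)=0 gives ω₀ = 1/√(LC).
Step 2 — ω₀ = 1/√(0.157·3.4e-07) = 4328 rad/s.
Step 3 — f₀ = ω₀/(2π) = 688.9 Hz.
Step 4 — Series Q: Q = ω₀L/R = 4328·0.157/170 = 3.997.
Step 5 — 3dB bandwidth: Δω = ω₀/Q = 1083 rad/s; BW = Δω/(2π) = 172.3 Hz.

(a) f₀ = 688.9 Hz  (b) Q = 3.997  (c) BW = 172.3 Hz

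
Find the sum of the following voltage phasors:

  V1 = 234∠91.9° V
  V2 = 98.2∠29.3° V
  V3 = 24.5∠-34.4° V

Step 1 — Convert each phasor to rectangular form:
  V1 = 234·(cos(91.9°) + j·sin(91.9°)) = -7.758 + j233.9 V
  V2 = 98.2·(cos(29.3°) + j·sin(29.3°)) = 85.64 + j48.06 V
  V3 = 24.5·(cos(-34.4°) + j·sin(-34.4°)) = 20.22 - j13.84 V
Step 2 — Sum components: V_total = 98.09 + j268.1 V.
Step 3 — Convert to polar: |V_total| = 285.5 V, ∠V_total = 69.9°.

V_total = 285.5∠69.9° V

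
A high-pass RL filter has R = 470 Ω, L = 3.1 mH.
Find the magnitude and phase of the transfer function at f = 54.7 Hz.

Step 1 — Angular frequency: ω = 2π·54.7 = 343.7 rad/s.
Step 2 — Transfer function: H(jω) = jωL/(R + jωL).
Step 3 — Numerator jωL = j·1.065; denominator R + jωL = 470 + j1.065.
Step 4 — H = 5.139e-06 + j0.002267.
Step 5 — Magnitude: |H| = 0.002267 (-52.9 dB); phase: φ = 89.9°.

|H| = 0.002267 (-52.9 dB), φ = 89.9°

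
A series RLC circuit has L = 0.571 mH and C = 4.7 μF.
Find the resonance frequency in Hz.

Step 1 — Resonance condition Im(Z)=0 gives ω₀ = 1/√(LC).
Step 2 — ω₀ = 1/√(0.000571·4.7e-06) = 1.93e+04 rad/s.
Step 3 — f₀ = ω₀/(2π) = 3072 Hz.

f₀ = 3072 Hz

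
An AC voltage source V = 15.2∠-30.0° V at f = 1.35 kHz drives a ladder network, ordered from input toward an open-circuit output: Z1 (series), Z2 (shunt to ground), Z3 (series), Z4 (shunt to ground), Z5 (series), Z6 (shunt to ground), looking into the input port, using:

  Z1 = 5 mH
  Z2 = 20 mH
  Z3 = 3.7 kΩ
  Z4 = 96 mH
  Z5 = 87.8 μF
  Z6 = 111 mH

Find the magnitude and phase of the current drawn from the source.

Step 1 — Angular frequency: ω = 2π·f = 2π·1350 = 8482 rad/s.
Step 2 — Component impedances:
  Z1: Z = jωL = j·8482·0.005 = 0 + j42.41 Ω
  Z2: Z = jωL = j·8482·0.02 = 0 + j169.6 Ω
  Z3: Z = R = 3700 Ω
  Z4: Z = jωL = j·8482·0.096 = 0 + j814.3 Ω
  Z5: Z = 1/(jωC) = -j/(ω·C) = 0 - j1.343 Ω
  Z6: Z = jωL = j·8482·0.111 = 0 + j941.5 Ω
Step 3 — Ladder network (open output): work backward from the far end, alternating series and parallel combinations. Z_in = 7.575 + j210.8 Ω = 211∠87.9° Ω.
Step 4 — Source phasor: V = 15.2∠-30.0° V = 13.16 - j7.6 V.
Step 5 — Ohm's law: I = V / Z_total = (13.16 - j7.6) / (7.575 + j210.8) = -0.03376 - j0.06365 A.
Step 6 — Convert to polar: |I| = 0.07205 A, ∠I = -117.9°.

I = 0.07205∠-117.9° A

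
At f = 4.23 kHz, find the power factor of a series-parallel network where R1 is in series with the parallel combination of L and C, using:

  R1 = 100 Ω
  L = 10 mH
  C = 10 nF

Step 1 — Angular frequency: ω = 2π·f = 2π·4230 = 2.658e+04 rad/s.
Step 2 — Component impedances:
  R1: Z = R = 100 Ω
  L: Z = jωL = j·2.658e+04·0.01 = 0 + j265.8 Ω
  C: Z = 1/(jωC) = -j/(ω·C) = 0 - j3763 Ω
Step 3 — Parallel branch: L || C = 1/(1/L + 1/C) = 0 + j286 Ω.
Step 4 — Series with R1: Z_total = R1 + (L || C) = 100 + j286 Ω = 303∠70.7° Ω.
Step 5 — Power factor: PF = cos(φ) = Re(Z)/|Z| = 100/302.96 = 0.3301.
Step 6 — Type: Im(Z) = 286 ⇒ lagging (phase φ = 70.7°).

PF = 0.3301 (lagging, φ = 70.7°)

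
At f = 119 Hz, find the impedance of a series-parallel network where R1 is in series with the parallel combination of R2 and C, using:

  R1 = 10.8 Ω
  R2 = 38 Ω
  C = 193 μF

Step 1 — Angular frequency: ω = 2π·f = 2π·119 = 747.7 rad/s.
Step 2 — Component impedances:
  R1: Z = R = 10.8 Ω
  R2: Z = R = 38 Ω
  C: Z = 1/(jωC) = -j/(ω·C) = 0 - j6.93 Ω
Step 3 — Parallel branch: R2 || C = 1/(1/R2 + 1/C) = 1.223 - j6.707 Ω.
Step 4 — Series with R1: Z_total = R1 + (R2 || C) = 12.02 - j6.707 Ω = 13.77∠-29.2° Ω.

Z = 12.02 - j6.707 Ω = 13.77∠-29.2° Ω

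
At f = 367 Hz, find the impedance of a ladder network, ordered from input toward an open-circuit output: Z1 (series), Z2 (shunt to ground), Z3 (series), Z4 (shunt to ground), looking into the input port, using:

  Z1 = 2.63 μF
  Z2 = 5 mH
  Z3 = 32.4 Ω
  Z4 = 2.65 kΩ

Step 1 — Angular frequency: ω = 2π·f = 2π·367 = 2306 rad/s.
Step 2 — Component impedances:
  Z1: Z = 1/(jωC) = -j/(ω·C) = 0 - j164.9 Ω
  Z2: Z = jωL = j·2306·0.005 = 0 + j11.53 Ω
  Z3: Z = R = 32.4 Ω
  Z4: Z = R = 2650 Ω
Step 3 — Ladder network (open output): work backward from the far end, alternating series and parallel combinations. Z_in = 0.04956 - j153.4 Ω = 153.4∠-90.0° Ω.

Z = 0.04956 - j153.4 Ω = 153.4∠-90.0° Ω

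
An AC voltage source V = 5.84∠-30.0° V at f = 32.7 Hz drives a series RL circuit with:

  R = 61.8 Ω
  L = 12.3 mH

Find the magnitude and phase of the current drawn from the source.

Step 1 — Angular frequency: ω = 2π·f = 2π·32.7 = 205.5 rad/s.
Step 2 — Component impedances:
  R: Z = R = 61.8 Ω
  L: Z = jωL = j·205.5·0.0123 = 0 + j2.527 Ω
Step 3 — Series combination: Z_total = R + L = 61.8 + j2.527 Ω = 61.85∠2.3° Ω.
Step 4 — Source phasor: V = 5.84∠-30.0° V = 5.058 - j2.92 V.
Step 5 — Ohm's law: I = V / Z_total = (5.058 - j2.92) / (61.8 + j2.527) = 0.07977 - j0.05051 A.
Step 6 — Convert to polar: |I| = 0.09442 A, ∠I = -32.3°.

I = 0.09442∠-32.3° A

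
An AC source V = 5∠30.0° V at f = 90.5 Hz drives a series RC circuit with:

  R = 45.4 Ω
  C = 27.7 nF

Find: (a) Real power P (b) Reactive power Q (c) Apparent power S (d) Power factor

Step 1 — Angular frequency: ω = 2π·f = 2π·90.5 = 568.6 rad/s.
Step 2 — Component impedances:
  R: Z = R = 45.4 Ω
  C: Z = 1/(jωC) = -j/(ω·C) = 0 - j6.349e+04 Ω
Step 3 — Series combination: Z_total = R + C = 45.4 - j6.349e+04 Ω = 6.349e+04∠-90.0° Ω.
Step 4 — Source phasor: V = 5∠30.0° V = 4.33 + j2.5 V.
Step 5 — Current: I = V / Z = -3.933e-05 + j6.823e-05 A = 7.875e-05∠120.0° A.
Step 6 — Complex power: S = V·I* = 2.816e-07 - j0.0003938 VA.
Step 7 — Real power: P = Re(S) = 2.816e-07 W.
Step 8 — Reactive power: Q = Im(S) = -0.0003938 VAR.
Step 9 — Apparent power: |S| = 0.0003938 VA.
Step 10 — Power factor: PF = P/|S| = 0.0007151 (leading).

(a) P = 2.816e-07 W  (b) Q = -0.0003938 VAR  (c) S = 0.0003938 VA  (d) PF = 0.0007151 (leading)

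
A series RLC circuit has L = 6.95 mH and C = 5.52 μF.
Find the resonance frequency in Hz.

Step 1 — Resonance condition Im(Z)=0 gives ω₀ = 1/√(LC).
Step 2 — ω₀ = 1/√(0.00695·5.52e-06) = 5105 rad/s.
Step 3 — f₀ = ω₀/(2π) = 812.6 Hz.

f₀ = 812.6 Hz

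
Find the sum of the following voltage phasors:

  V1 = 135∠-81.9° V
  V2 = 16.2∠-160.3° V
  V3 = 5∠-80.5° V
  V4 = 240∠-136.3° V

Step 1 — Convert each phasor to rectangular form:
  V1 = 135·(cos(-81.9°) + j·sin(-81.9°)) = 19.02 - j133.7 V
  V2 = 16.2·(cos(-160.3°) + j·sin(-160.3°)) = -15.25 - j5.461 V
  V3 = 5·(cos(-80.5°) + j·sin(-80.5°)) = 0.8252 - j4.931 V
  V4 = 240·(cos(-136.3°) + j·sin(-136.3°)) = -173.5 - j165.8 V
Step 2 — Sum components: V_total = -168.9 - j309.9 V.
Step 3 — Convert to polar: |V_total| = 352.9 V, ∠V_total = -118.6°.

V_total = 352.9∠-118.6° V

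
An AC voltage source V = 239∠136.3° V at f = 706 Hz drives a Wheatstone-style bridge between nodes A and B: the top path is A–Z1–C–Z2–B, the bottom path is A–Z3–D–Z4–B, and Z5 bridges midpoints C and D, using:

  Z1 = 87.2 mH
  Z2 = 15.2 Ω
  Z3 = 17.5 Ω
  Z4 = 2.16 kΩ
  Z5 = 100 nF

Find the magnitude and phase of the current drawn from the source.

Step 1 — Angular frequency: ω = 2π·f = 2π·706 = 4436 rad/s.
Step 2 — Component impedances:
  Z1: Z = jωL = j·4436·0.0872 = 0 + j386.8 Ω
  Z2: Z = R = 15.2 Ω
  Z3: Z = R = 17.5 Ω
  Z4: Z = R = 2160 Ω
  Z5: Z = 1/(jωC) = -j/(ω·C) = 0 - j2254 Ω
Step 3 — Bridge requires nodal analysis (the Z5 bridge couples midpoints C and D, so the two paths cannot be reduced to a simple series/parallel combination). Setting node B to ground and injecting 1 A at node A, the 3-node admittance system at A, C, D solves to V_A = Z_AB = 108.9 + j438.9 Ω = 452.2∠76.1° Ω.
Step 4 — Source phasor: V = 239∠136.3° V = -172.8 + j165.1 V.
Step 5 — Ohm's law: I = V / Z_total = (-172.8 + j165.1) / (108.9 + j438.9) = 0.2624 + j0.4588 A.
Step 6 — Convert to polar: |I| = 0.5285 A, ∠I = 60.2°.

I = 0.5285∠60.2° A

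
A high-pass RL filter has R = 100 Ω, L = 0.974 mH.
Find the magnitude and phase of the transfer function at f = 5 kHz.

Step 1 — Angular frequency: ω = 2π·5000 = 3.142e+04 rad/s.
Step 2 — Transfer function: H(jω) = jωL/(R + jωL).
Step 3 — Numerator jωL = j·30.6; denominator R + jωL = 100 + j30.6.
Step 4 — H = 0.08561 + j0.2798.
Step 5 — Magnitude: |H| = 0.2926 (-10.7 dB); phase: φ = 73.0°.

|H| = 0.2926 (-10.7 dB), φ = 73.0°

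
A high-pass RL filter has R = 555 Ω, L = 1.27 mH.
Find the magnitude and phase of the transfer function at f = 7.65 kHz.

Step 1 — Angular frequency: ω = 2π·7650 = 4.807e+04 rad/s.
Step 2 — Transfer function: H(jω) = jωL/(R + jωL).
Step 3 — Numerator jωL = j·61.04; denominator R + jωL = 555 + j61.04.
Step 4 — H = 0.01195 + j0.1087.
Step 5 — Magnitude: |H| = 0.1093 (-19.2 dB); phase: φ = 83.7°.

|H| = 0.1093 (-19.2 dB), φ = 83.7°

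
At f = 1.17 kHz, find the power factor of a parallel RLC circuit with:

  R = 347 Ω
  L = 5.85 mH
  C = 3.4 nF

Step 1 — Angular frequency: ω = 2π·f = 2π·1170 = 7351 rad/s.
Step 2 — Component impedances:
  R: Z = R = 347 Ω
  L: Z = jωL = j·7351·0.00585 = 0 + j43.01 Ω
  C: Z = 1/(jωC) = -j/(ω·C) = 0 - j4.001e+04 Ω
Step 3 — Parallel combination: 1/Z_total = 1/R + 1/L + 1/C; Z_total = 5.26 + j42.4 Ω = 42.72∠82.9° Ω.
Step 4 — Power factor: PF = cos(φ) = Re(Z)/|Z| = 5.26/42.72 = 0.1231.
Step 5 — Type: Im(Z) = 42.4 ⇒ lagging (phase φ = 82.9°).

PF = 0.1231 (lagging, φ = 82.9°)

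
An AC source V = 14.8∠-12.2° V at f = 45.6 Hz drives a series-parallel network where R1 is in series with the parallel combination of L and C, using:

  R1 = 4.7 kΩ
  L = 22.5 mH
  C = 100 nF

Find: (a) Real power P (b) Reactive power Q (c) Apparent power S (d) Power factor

Step 1 — Angular frequency: ω = 2π·f = 2π·45.6 = 286.5 rad/s.
Step 2 — Component impedances:
  R1: Z = R = 4700 Ω
  L: Z = jωL = j·286.5·0.0225 = 0 + j6.447 Ω
  C: Z = 1/(jωC) = -j/(ω·C) = 0 - j3.49e+04 Ω
Step 3 — Parallel branch: L || C = 1/(1/L + 1/C) = 0 + j6.448 Ω.
Step 4 — Series with R1: Z_total = R1 + (L || C) = 4700 + j6.448 Ω = 4700∠0.1° Ω.
Step 5 — Source phasor: V = 14.8∠-12.2° V = 14.47 - j3.128 V.
Step 6 — Current: I = V / Z = 0.003077 - j0.0006697 A = 0.003149∠-12.3° A.
Step 7 — Complex power: S = V·I* = 0.0466 + j6.393e-05 VA.
Step 8 — Real power: P = Re(S) = 0.0466 W.
Step 9 — Reactive power: Q = Im(S) = 6.393e-05 VAR.
Step 10 — Apparent power: |S| = 0.0466 VA.
Step 11 — Power factor: PF = P/|S| = 1 (lagging).

(a) P = 0.0466 W  (b) Q = 6.393e-05 VAR  (c) S = 0.0466 VA  (d) PF = 1 (lagging)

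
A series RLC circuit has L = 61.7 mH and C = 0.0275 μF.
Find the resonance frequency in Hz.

Step 1 — Resonance condition Im(Z)=0 gives ω₀ = 1/√(LC).
Step 2 — ω₀ = 1/√(0.0617·2.75e-08) = 2.428e+04 rad/s.
Step 3 — f₀ = ω₀/(2π) = 3864 Hz.

f₀ = 3864 Hz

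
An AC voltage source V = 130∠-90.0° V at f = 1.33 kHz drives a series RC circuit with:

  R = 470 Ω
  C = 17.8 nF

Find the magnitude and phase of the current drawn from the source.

Step 1 — Angular frequency: ω = 2π·f = 2π·1330 = 8357 rad/s.
Step 2 — Component impedances:
  R: Z = R = 470 Ω
  C: Z = 1/(jωC) = -j/(ω·C) = 0 - j6723 Ω
Step 3 — Series combination: Z_total = R + C = 470 - j6723 Ω = 6739∠-86.0° Ω.
Step 4 — Source phasor: V = 130∠-90.0° V = 0 - j130 V.
Step 5 — Ohm's law: I = V / Z_total = (0 - j130) / (470 - j6723) = 0.01924 - j0.001345 A.
Step 6 — Convert to polar: |I| = 0.01929 A, ∠I = -4.0°.

I = 0.01929∠-4.0° A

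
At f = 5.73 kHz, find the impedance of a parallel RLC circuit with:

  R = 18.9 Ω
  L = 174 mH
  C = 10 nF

Step 1 — Angular frequency: ω = 2π·f = 2π·5730 = 3.6e+04 rad/s.
Step 2 — Component impedances:
  R: Z = R = 18.9 Ω
  L: Z = jωL = j·3.6e+04·0.174 = 0 + j6264 Ω
  C: Z = 1/(jωC) = -j/(ω·C) = 0 - j2778 Ω
Step 3 — Parallel combination: 1/Z_total = 1/R + 1/L + 1/C; Z_total = 18.9 - j0.07158 Ω = 18.9∠-0.2° Ω.

Z = 18.9 - j0.07158 Ω = 18.9∠-0.2° Ω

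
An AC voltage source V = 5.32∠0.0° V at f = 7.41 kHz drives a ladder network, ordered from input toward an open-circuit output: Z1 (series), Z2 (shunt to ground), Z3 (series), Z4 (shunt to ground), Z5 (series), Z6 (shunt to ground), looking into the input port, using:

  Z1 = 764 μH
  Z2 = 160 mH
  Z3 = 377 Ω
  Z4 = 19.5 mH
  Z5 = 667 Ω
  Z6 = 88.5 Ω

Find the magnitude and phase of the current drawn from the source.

Step 1 — Angular frequency: ω = 2π·f = 2π·7410 = 4.656e+04 rad/s.
Step 2 — Component impedances:
  Z1: Z = jωL = j·4.656e+04·0.000764 = 0 + j35.57 Ω
  Z2: Z = jωL = j·4.656e+04·0.16 = 0 + j7449 Ω
  Z3: Z = R = 377 Ω
  Z4: Z = jωL = j·4.656e+04·0.0195 = 0 + j907.9 Ω
  Z5: Z = R = 667 Ω
  Z6: Z = R = 88.5 Ω
Step 3 — Ladder network (open output): work backward from the far end, alternating series and parallel combinations. Z_in = 738.8 + j467.2 Ω = 874.1∠32.3° Ω.
Step 4 — Source phasor: V = 5.32∠0.0° V = 5.32 V.
Step 5 — Ohm's law: I = V / Z_total = (5.32) / (738.8 + j467.2) = 0.005144 - j0.003253 A.
Step 6 — Convert to polar: |I| = 0.006086 A, ∠I = -32.3°.

I = 0.006086∠-32.3° A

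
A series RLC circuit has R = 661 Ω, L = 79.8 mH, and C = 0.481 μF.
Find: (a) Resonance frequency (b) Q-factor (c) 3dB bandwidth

Step 1 — Resonance: ω₀ = 1/√(LC) = 1/√(0.0798·4.81e-07) = 5104 rad/s.
Step 2 — f₀ = ω₀/(2π) = 812.4 Hz.
Step 3 — Series Q: Q = ω₀L/R = 5104·0.0798/661 = 0.6162.
Step 4 — Bandwidth: Δω = ω₀/Q = 8283 rad/s; BW = Δω/(2π) = 1318 Hz.

(a) f₀ = 812.4 Hz  (b) Q = 0.6162  (c) BW = 1318 Hz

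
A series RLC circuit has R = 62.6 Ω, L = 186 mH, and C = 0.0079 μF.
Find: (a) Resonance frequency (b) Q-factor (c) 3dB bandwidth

Step 1 — Resonance: ω₀ = 1/√(LC) = 1/√(0.186·7.9e-09) = 2.609e+04 rad/s.
Step 2 — f₀ = ω₀/(2π) = 4152 Hz.
Step 3 — Series Q: Q = ω₀L/R = 2.609e+04·0.186/62.6 = 77.51.
Step 4 — Bandwidth: Δω = ω₀/Q = 336.6 rad/s; BW = Δω/(2π) = 53.57 Hz.

(a) f₀ = 4152 Hz  (b) Q = 77.51  (c) BW = 53.57 Hz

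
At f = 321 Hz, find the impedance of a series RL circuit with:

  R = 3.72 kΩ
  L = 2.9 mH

Step 1 — Angular frequency: ω = 2π·f = 2π·321 = 2017 rad/s.
Step 2 — Component impedances:
  R: Z = R = 3720 Ω
  L: Z = jωL = j·2017·0.0029 = 0 + j5.849 Ω
Step 3 — Series combination: Z_total = R + L = 3720 + j5.849 Ω = 3720∠0.1° Ω.

Z = 3720 + j5.849 Ω = 3720∠0.1° Ω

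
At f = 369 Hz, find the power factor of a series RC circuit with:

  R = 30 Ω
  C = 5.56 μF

Step 1 — Angular frequency: ω = 2π·f = 2π·369 = 2318 rad/s.
Step 2 — Component impedances:
  R: Z = R = 30 Ω
  C: Z = 1/(jωC) = -j/(ω·C) = 0 - j77.57 Ω
Step 3 — Series combination: Z_total = R + C = 30 - j77.57 Ω = 83.17∠-68.9° Ω.
Step 4 — Power factor: PF = cos(φ) = Re(Z)/|Z| = 30/83.17 = 0.3607.
Step 5 — Type: Im(Z) = -77.57 ⇒ leading (phase φ = -68.9°).

PF = 0.3607 (leading, φ = -68.9°)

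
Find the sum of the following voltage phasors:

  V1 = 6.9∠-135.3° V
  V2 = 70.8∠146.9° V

Step 1 — Convert each phasor to rectangular form:
  V1 = 6.9·(cos(-135.3°) + j·sin(-135.3°)) = -4.905 - j4.853 V
  V2 = 70.8·(cos(146.9°) + j·sin(146.9°)) = -59.31 + j38.66 V
Step 2 — Sum components: V_total = -64.22 + j33.81 V.
Step 3 — Convert to polar: |V_total| = 72.57 V, ∠V_total = 152.2°.

V_total = 72.57∠152.2° V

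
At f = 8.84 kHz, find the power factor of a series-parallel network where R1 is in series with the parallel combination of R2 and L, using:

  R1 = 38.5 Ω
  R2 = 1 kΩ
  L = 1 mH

Step 1 — Angular frequency: ω = 2π·f = 2π·8840 = 5.554e+04 rad/s.
Step 2 — Component impedances:
  R1: Z = R = 38.5 Ω
  R2: Z = R = 1000 Ω
  L: Z = jωL = j·5.554e+04·0.001 = 0 + j55.54 Ω
Step 3 — Parallel branch: R2 || L = 1/(1/R2 + 1/L) = 3.076 + j55.37 Ω.
Step 4 — Series with R1: Z_total = R1 + (R2 || L) = 41.58 + j55.37 Ω = 69.24∠53.1° Ω.
Step 5 — Power factor: PF = cos(φ) = Re(Z)/|Z| = 41.576/69.243 = 0.6004.
Step 6 — Type: Im(Z) = 55.37 ⇒ lagging (phase φ = 53.1°).

PF = 0.6004 (lagging, φ = 53.1°)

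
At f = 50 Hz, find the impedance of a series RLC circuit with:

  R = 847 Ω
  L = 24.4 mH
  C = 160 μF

Step 1 — Angular frequency: ω = 2π·f = 2π·50 = 314.2 rad/s.
Step 2 — Component impedances:
  R: Z = R = 847 Ω
  L: Z = jωL = j·314.2·0.0244 = 0 + j7.665 Ω
  C: Z = 1/(jωC) = -j/(ω·C) = 0 - j19.89 Ω
Step 3 — Series combination: Z_total = R + L + C = 847 - j12.23 Ω = 847.1∠-0.8° Ω.

Z = 847 - j12.23 Ω = 847.1∠-0.8° Ω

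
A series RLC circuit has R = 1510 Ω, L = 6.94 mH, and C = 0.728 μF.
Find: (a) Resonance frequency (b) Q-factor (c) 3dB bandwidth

Step 1 — Resonance condition Im(Z)=0 gives ω₀ = 1/√(LC).
Step 2 — ω₀ = 1/√(0.00694·7.28e-07) = 1.407e+04 rad/s.
Step 3 — f₀ = ω₀/(2π) = 2239 Hz.
Step 4 — Series Q: Q = ω₀L/R = 1.407e+04·0.00694/1510 = 0.06466.
Step 5 — 3dB bandwidth: Δω = ω₀/Q = 2.176e+05 rad/s; BW = Δω/(2π) = 3.463e+04 Hz.

(a) f₀ = 2239 Hz  (b) Q = 0.06466  (c) BW = 3.463e+04 Hz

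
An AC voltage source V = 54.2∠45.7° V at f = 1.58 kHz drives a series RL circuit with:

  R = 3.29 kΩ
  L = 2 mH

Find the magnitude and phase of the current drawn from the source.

Step 1 — Angular frequency: ω = 2π·f = 2π·1580 = 9927 rad/s.
Step 2 — Component impedances:
  R: Z = R = 3290 Ω
  L: Z = jωL = j·9927·0.002 = 0 + j19.85 Ω
Step 3 — Series combination: Z_total = R + L = 3290 + j19.85 Ω = 3290∠0.3° Ω.
Step 4 — Source phasor: V = 54.2∠45.7° V = 37.85 + j38.79 V.
Step 5 — Ohm's law: I = V / Z_total = (37.85 + j38.79) / (3290 + j19.85) = 0.01158 + j0.01172 A.
Step 6 — Convert to polar: |I| = 0.01647 A, ∠I = 45.4°.

I = 0.01647∠45.4° A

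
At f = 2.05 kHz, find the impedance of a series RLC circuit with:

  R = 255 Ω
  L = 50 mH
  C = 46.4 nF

Step 1 — Angular frequency: ω = 2π·f = 2π·2050 = 1.288e+04 rad/s.
Step 2 — Component impedances:
  R: Z = R = 255 Ω
  L: Z = jωL = j·1.288e+04·0.05 = 0 + j644 Ω
  C: Z = 1/(jωC) = -j/(ω·C) = 0 - j1673 Ω
Step 3 — Series combination: Z_total = R + L + C = 255 - j1029 Ω = 1060∠-76.1° Ω.

Z = 255 - j1029 Ω = 1060∠-76.1° Ω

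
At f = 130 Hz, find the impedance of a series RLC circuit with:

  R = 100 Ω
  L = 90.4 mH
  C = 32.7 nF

Step 1 — Angular frequency: ω = 2π·f = 2π·130 = 816.8 rad/s.
Step 2 — Component impedances:
  R: Z = R = 100 Ω
  L: Z = jωL = j·816.8·0.0904 = 0 + j73.84 Ω
  C: Z = 1/(jωC) = -j/(ω·C) = 0 - j3.744e+04 Ω
Step 3 — Series combination: Z_total = R + L + C = 100 - j3.737e+04 Ω = 3.737e+04∠-89.8° Ω.

Z = 100 - j3.737e+04 Ω = 3.737e+04∠-89.8° Ω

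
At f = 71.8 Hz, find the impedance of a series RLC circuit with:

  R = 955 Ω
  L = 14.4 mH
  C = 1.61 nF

Step 1 — Angular frequency: ω = 2π·f = 2π·71.8 = 451.1 rad/s.
Step 2 — Component impedances:
  R: Z = R = 955 Ω
  L: Z = jωL = j·451.1·0.0144 = 0 + j6.496 Ω
  C: Z = 1/(jωC) = -j/(ω·C) = 0 - j1.377e+06 Ω
Step 3 — Series combination: Z_total = R + L + C = 955 - j1.377e+06 Ω = 1.377e+06∠-90.0° Ω.

Z = 955 - j1.377e+06 Ω = 1.377e+06∠-90.0° Ω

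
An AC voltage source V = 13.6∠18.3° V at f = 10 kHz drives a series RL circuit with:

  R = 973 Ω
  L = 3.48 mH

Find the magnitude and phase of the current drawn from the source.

Step 1 — Angular frequency: ω = 2π·f = 2π·1e+04 = 6.283e+04 rad/s.
Step 2 — Component impedances:
  R: Z = R = 973 Ω
  L: Z = jωL = j·6.283e+04·0.00348 = 0 + j218.7 Ω
Step 3 — Series combination: Z_total = R + L = 973 + j218.7 Ω = 997.3∠12.7° Ω.
Step 4 — Source phasor: V = 13.6∠18.3° V = 12.91 + j4.27 V.
Step 5 — Ohm's law: I = V / Z_total = (12.91 + j4.27) / (973 + j218.7) = 0.01357 + j0.001339 A.
Step 6 — Convert to polar: |I| = 0.01364 A, ∠I = 5.6°.

I = 0.01364∠5.6° A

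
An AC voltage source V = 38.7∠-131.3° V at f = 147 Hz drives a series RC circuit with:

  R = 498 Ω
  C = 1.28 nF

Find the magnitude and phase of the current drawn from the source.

Step 1 — Angular frequency: ω = 2π·f = 2π·147 = 923.6 rad/s.
Step 2 — Component impedances:
  R: Z = R = 498 Ω
  C: Z = 1/(jωC) = -j/(ω·C) = 0 - j8.458e+05 Ω
Step 3 — Series combination: Z_total = R + C = 498 - j8.458e+05 Ω = 8.458e+05∠-90.0° Ω.
Step 4 — Source phasor: V = 38.7∠-131.3° V = -25.54 - j29.07 V.
Step 5 — Ohm's law: I = V / Z_total = (-25.54 - j29.07) / (498 - j8.458e+05) = 3.435e-05 - j3.022e-05 A.
Step 6 — Convert to polar: |I| = 4.575e-05 A, ∠I = -41.3°.

I = 4.575e-05∠-41.3° A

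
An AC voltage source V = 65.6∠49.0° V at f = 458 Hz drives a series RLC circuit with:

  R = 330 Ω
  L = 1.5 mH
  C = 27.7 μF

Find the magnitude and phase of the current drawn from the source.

Step 1 — Angular frequency: ω = 2π·f = 2π·458 = 2878 rad/s.
Step 2 — Component impedances:
  R: Z = R = 330 Ω
  L: Z = jωL = j·2878·0.0015 = 0 + j4.317 Ω
  C: Z = 1/(jωC) = -j/(ω·C) = 0 - j12.55 Ω
Step 3 — Series combination: Z_total = R + L + C = 330 - j8.229 Ω = 330.1∠-1.4° Ω.
Step 4 — Source phasor: V = 65.6∠49.0° V = 43.04 + j49.51 V.
Step 5 — Ohm's law: I = V / Z_total = (43.04 + j49.51) / (330 - j8.229) = 0.1266 + j0.1532 A.
Step 6 — Convert to polar: |I| = 0.1987 A, ∠I = 50.4°.

I = 0.1987∠50.4° A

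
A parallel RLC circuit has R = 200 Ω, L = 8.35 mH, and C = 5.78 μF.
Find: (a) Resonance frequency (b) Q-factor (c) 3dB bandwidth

Step 1 — Resonance: ω₀ = 1/√(LC) = 1/√(0.00835·5.78e-06) = 4552 rad/s.
Step 2 — f₀ = ω₀/(2π) = 724.5 Hz.
Step 3 — Parallel Q: Q = R/(ω₀L) = 200/(4552·0.00835) = 5.262.
Step 4 — Bandwidth: Δω = ω₀/Q = 865.1 rad/s; BW = Δω/(2π) = 137.7 Hz.

(a) f₀ = 724.5 Hz  (b) Q = 5.262  (c) BW = 137.7 Hz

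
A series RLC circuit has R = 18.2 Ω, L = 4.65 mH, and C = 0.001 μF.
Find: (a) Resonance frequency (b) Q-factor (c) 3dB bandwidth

Step 1 — Resonance condition Im(Z)=0 gives ω₀ = 1/√(LC).
Step 2 — ω₀ = 1/√(0.00465·1e-09) = 4.637e+05 rad/s.
Step 3 — f₀ = ω₀/(2π) = 7.381e+04 Hz.
Step 4 — Series Q: Q = ω₀L/R = 4.637e+05·0.00465/18.2 = 118.5.
Step 5 — 3dB bandwidth: Δω = ω₀/Q = 3914 rad/s; BW = Δω/(2π) = 622.9 Hz.

(a) f₀ = 7.381e+04 Hz  (b) Q = 118.5  (c) BW = 622.9 Hz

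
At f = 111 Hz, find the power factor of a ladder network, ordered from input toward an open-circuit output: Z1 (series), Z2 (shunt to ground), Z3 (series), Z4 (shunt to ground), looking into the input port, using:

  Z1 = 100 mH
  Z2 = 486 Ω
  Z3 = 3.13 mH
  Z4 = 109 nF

Step 1 — Angular frequency: ω = 2π·f = 2π·111 = 697.4 rad/s.
Step 2 — Component impedances:
  Z1: Z = jωL = j·697.4·0.1 = 0 + j69.74 Ω
  Z2: Z = R = 486 Ω
  Z3: Z = jωL = j·697.4·0.00313 = 0 + j2.183 Ω
  Z4: Z = 1/(jωC) = -j/(ω·C) = 0 - j1.315e+04 Ω
Step 3 — Ladder network (open output): work backward from the far end, alternating series and parallel combinations. Z_in = 485.3 + j51.81 Ω = 488.1∠6.1° Ω.
Step 4 — Power factor: PF = cos(φ) = Re(Z)/|Z| = 485.34/488.09 = 0.9944.
Step 5 — Type: Im(Z) = 51.81 ⇒ lagging (phase φ = 6.1°).

PF = 0.9944 (lagging, φ = 6.1°)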